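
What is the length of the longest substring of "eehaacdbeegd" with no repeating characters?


Input: "eehaacdbeegd"
Sliding window (track last position of each char):
  Position 0 ('e'): window [0,0] length 1 -- new best
  Position 1 ('e'): repeat (last at 0), move window start to 1
  Position 1 ('e'): window [1,1] length 1
  Position 2 ('h'): window [1,2] length 2 -- new best
  Position 3 ('a'): window [1,3] length 3 -- new best
  Position 4 ('a'): repeat (last at 3), move window start to 4
  Position 4 ('a'): window [4,4] length 1
  Position 5 ('c'): window [4,5] length 2
  Position 6 ('d'): window [4,6] length 3
  Position 7 ('b'): window [4,7] length 4 -- new best
  Position 8 ('e'): window [4,8] length 5 -- new best
  Position 9 ('e'): repeat (last at 8), move window start to 9
  Position 9 ('e'): window [9,9] length 1
  Position 10 ('g'): window [9,10] length 2
  Position 11 ('d'): window [9,11] length 3
Longest substring with no repeats: "acdbe" with length 5

5


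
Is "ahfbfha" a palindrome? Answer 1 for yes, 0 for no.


Input: ahfbfha
Reversed: ahfbfha
  Compare pos 0 ('a') with pos 6 ('a'): match
  Compare pos 1 ('h') with pos 5 ('h'): match
  Compare pos 2 ('f') with pos 4 ('f'): match
Result: palindrome

1


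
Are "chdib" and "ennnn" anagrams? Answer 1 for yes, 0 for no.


Strings: "chdib", "ennnn"
Sorted first:  bcdhi
Sorted second: ennnn
Differ at position 0: 'b' vs 'e' => not anagrams

0


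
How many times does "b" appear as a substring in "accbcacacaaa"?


Searching for "b" in "accbcacacaaa"
Scanning each position:
  Position 0: "a" => no
  Position 1: "c" => no
  Position 2: "c" => no
  Position 3: "b" => MATCH
  Position 4: "c" => no
  Position 5: "a" => no
  Position 6: "c" => no
  Position 7: "a" => no
  Position 8: "c" => no
  Position 9: "a" => no
  Position 10: "a" => no
  Position 11: "a" => no
Total occurrences: 1

1


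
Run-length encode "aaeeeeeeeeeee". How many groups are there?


Input: aaeeeeeeeeeee
Scanning for consecutive runs:
  Group 1: 'a' x 2 (positions 0-1)
  Group 2: 'e' x 11 (positions 2-12)
Total groups: 2

2


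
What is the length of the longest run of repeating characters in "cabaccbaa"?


Input: "cabaccbaa"
Scanning for longest run:
  Position 1 ('a'): new char, reset run to 1
  Position 2 ('b'): new char, reset run to 1
  Position 3 ('a'): new char, reset run to 1
  Position 4 ('c'): new char, reset run to 1
  Position 5 ('c'): continues run of 'c', length=2
  Position 6 ('b'): new char, reset run to 1
  Position 7 ('a'): new char, reset run to 1
  Position 8 ('a'): continues run of 'a', length=2
Longest run: 'c' with length 2

2


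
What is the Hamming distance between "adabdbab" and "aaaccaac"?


Comparing "adabdbab" and "aaaccaac" position by position:
  Position 0: 'a' vs 'a' => same
  Position 1: 'd' vs 'a' => differ
  Position 2: 'a' vs 'a' => same
  Position 3: 'b' vs 'c' => differ
  Position 4: 'd' vs 'c' => differ
  Position 5: 'b' vs 'a' => differ
  Position 6: 'a' vs 'a' => same
  Position 7: 'b' vs 'c' => differ
Total differences (Hamming distance): 5

5


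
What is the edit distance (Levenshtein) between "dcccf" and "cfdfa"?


Computing edit distance: "dcccf" -> "cfdfa"
DP table:
           c    f    d    f    a
      0    1    2    3    4    5
  d   1    1    2    2    3    4
  c   2    1    2    3    3    4
  c   3    2    2    3    4    4
  c   4    3    3    3    4    5
  f   5    4    3    4    3    4
Edit distance = dp[5][5] = 4

4


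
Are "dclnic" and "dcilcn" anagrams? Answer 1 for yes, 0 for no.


Strings: "dclnic", "dcilcn"
Sorted first:  ccdiln
Sorted second: ccdiln
Sorted forms match => anagrams

1


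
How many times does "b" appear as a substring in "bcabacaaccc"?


Searching for "b" in "bcabacaaccc"
Scanning each position:
  Position 0: "b" => MATCH
  Position 1: "c" => no
  Position 2: "a" => no
  Position 3: "b" => MATCH
  Position 4: "a" => no
  Position 5: "c" => no
  Position 6: "a" => no
  Position 7: "a" => no
  Position 8: "c" => no
  Position 9: "c" => no
  Position 10: "c" => no
Total occurrences: 2

2


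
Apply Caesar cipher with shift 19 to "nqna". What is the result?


Caesar cipher: shift "nqna" by 19
  'n' (pos 13) + 19 = pos 6 = 'g'
  'q' (pos 16) + 19 = pos 9 = 'j'
  'n' (pos 13) + 19 = pos 6 = 'g'
  'a' (pos 0) + 19 = pos 19 = 't'
Result: gjgt

gjgt


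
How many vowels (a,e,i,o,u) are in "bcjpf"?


Input: bcjpf
Checking each character:
  'b' at position 0: consonant
  'c' at position 1: consonant
  'j' at position 2: consonant
  'p' at position 3: consonant
  'f' at position 4: consonant
Total vowels: 0

0


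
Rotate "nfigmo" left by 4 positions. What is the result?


Input: "nfigmo", rotate left by 4
First 4 characters: "nfig"
Remaining characters: "mo"
Concatenate remaining + first: "mo" + "nfig" = "monfig"

monfig


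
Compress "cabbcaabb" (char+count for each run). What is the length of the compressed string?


Input: cabbcaabb
Runs:
  'c' x 1 => "c1"
  'a' x 1 => "a1"
  'b' x 2 => "b2"
  'c' x 1 => "c1"
  'a' x 2 => "a2"
  'b' x 2 => "b2"
Compressed: "c1a1b2c1a2b2"
Compressed length: 12

12


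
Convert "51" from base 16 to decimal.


Input: "51" in base 16
Positional expansion:
  Digit '5' (value 5) x 16^1 = 80
  Digit '1' (value 1) x 16^0 = 1
Sum = 81

81


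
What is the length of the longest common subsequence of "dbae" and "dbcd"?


LCS of "dbae" and "dbcd"
DP table:
           d    b    c    d
      0    0    0    0    0
  d   0    1    1    1    1
  b   0    1    2    2    2
  a   0    1    2    2    2
  e   0    1    2    2    2
LCS length = dp[4][4] = 2

2


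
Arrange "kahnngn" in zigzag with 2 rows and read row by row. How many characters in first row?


Zigzag "kahnngn" into 2 rows:
Placing characters:
  'k' => row 0
  'a' => row 1
  'h' => row 0
  'n' => row 1
  'n' => row 0
  'g' => row 1
  'n' => row 0
Rows:
  Row 0: "khnn"
  Row 1: "ang"
First row length: 4

4


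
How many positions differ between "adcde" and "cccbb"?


Comparing "adcde" and "cccbb" position by position:
  Position 0: 'a' vs 'c' => DIFFER
  Position 1: 'd' vs 'c' => DIFFER
  Position 2: 'c' vs 'c' => same
  Position 3: 'd' vs 'b' => DIFFER
  Position 4: 'e' vs 'b' => DIFFER
Positions that differ: 4

4


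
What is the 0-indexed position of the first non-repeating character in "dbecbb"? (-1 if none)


Input: dbecbb
Character frequencies:
  'b': 3
  'c': 1
  'd': 1
  'e': 1
Scanning left to right for freq == 1:
  Position 0 ('d'): unique! => answer = 0

0


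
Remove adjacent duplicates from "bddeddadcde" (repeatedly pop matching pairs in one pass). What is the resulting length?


Input: bddeddadcde
Stack-based adjacent duplicate removal:
  Read 'b': push. Stack: b
  Read 'd': push. Stack: bd
  Read 'd': matches stack top 'd' => pop. Stack: b
  Read 'e': push. Stack: be
  Read 'd': push. Stack: bed
  Read 'd': matches stack top 'd' => pop. Stack: be
  Read 'a': push. Stack: bea
  Read 'd': push. Stack: bead
  Read 'c': push. Stack: beadc
  Read 'd': push. Stack: beadcd
  Read 'e': push. Stack: beadcde
Final stack: "beadcde" (length 7)

7


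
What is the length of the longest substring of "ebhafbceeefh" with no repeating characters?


Input: "ebhafbceeefh"
Sliding window (track last position of each char):
  Position 0 ('e'): window [0,0] length 1 -- new best
  Position 1 ('b'): window [0,1] length 2 -- new best
  Position 2 ('h'): window [0,2] length 3 -- new best
  Position 3 ('a'): window [0,3] length 4 -- new best
  Position 4 ('f'): window [0,4] length 5 -- new best
  Position 5 ('b'): repeat (last at 1), move window start to 2
  Position 5 ('b'): window [2,5] length 4
  Position 6 ('c'): window [2,6] length 5
  Position 7 ('e'): window [2,7] length 6 -- new best
  Position 8 ('e'): repeat (last at 7), move window start to 8
  Position 8 ('e'): window [8,8] length 1
  Position 9 ('e'): repeat (last at 8), move window start to 9
  Position 9 ('e'): window [9,9] length 1
  Position 10 ('f'): window [9,10] length 2
  Position 11 ('h'): window [9,11] length 3
Longest substring with no repeats: "hafbce" with length 6

6


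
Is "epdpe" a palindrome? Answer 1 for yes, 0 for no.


Input: epdpe
Reversed: epdpe
  Compare pos 0 ('e') with pos 4 ('e'): match
  Compare pos 1 ('p') with pos 3 ('p'): match
Result: palindrome

1


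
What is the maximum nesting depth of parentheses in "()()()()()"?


Input: "()()()()()"
Tracking depth:
  Position 0 '(': depth becomes 1
  Position 1 ')': depth becomes 0
  Position 2 '(': depth becomes 1
  Position 3 ')': depth becomes 0
  Position 4 '(': depth becomes 1
  Position 5 ')': depth becomes 0
  Position 6 '(': depth becomes 1
  Position 7 ')': depth becomes 0
  Position 8 '(': depth becomes 1
  Position 9 ')': depth becomes 0
Maximum depth reached: 1

1


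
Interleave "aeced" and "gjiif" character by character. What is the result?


Interleaving "aeced" and "gjiif":
  Position 0: 'a' from first, 'g' from second => "ag"
  Position 1: 'e' from first, 'j' from second => "ej"
  Position 2: 'c' from first, 'i' from second => "ci"
  Position 3: 'e' from first, 'i' from second => "ei"
  Position 4: 'd' from first, 'f' from second => "df"
Result: agejcieidf

agejcieidf


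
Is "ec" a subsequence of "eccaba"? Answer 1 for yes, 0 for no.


Check if "ec" is a subsequence of "eccaba"
Greedy scan:
  Position 0 ('e'): matches sub[0] = 'e'
  Position 1 ('c'): matches sub[1] = 'c'
  Position 2 ('c'): no match needed
  Position 3 ('a'): no match needed
  Position 4 ('b'): no match needed
  Position 5 ('a'): no match needed
All 2 characters matched => is a subsequence

1


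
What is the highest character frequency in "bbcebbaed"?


Input: bbcebbaed
Character counts:
  'a': 1
  'b': 4
  'c': 1
  'd': 1
  'e': 2
Maximum frequency: 4

4


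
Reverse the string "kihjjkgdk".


Input: kihjjkgdk
Reading characters right to left:
  Position 8: 'k'
  Position 7: 'd'
  Position 6: 'g'
  Position 5: 'k'
  Position 4: 'j'
  Position 3: 'j'
  Position 2: 'h'
  Position 1: 'i'
  Position 0: 'k'
Reversed: kdgkjjhik

kdgkjjhik


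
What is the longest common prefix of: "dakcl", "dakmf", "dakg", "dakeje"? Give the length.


Words: dakcl, dakmf, dakg, dakeje
  Position 0: all 'd' => match
  Position 1: all 'a' => match
  Position 2: all 'k' => match
  Position 3: ('c', 'm', 'g', 'e') => mismatch, stop
LCP = "dak" (length 3)

3


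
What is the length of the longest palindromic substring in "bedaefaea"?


Input: "bedaefaea"
Checking substrings for palindromes:
  [6:9] "aea" (len 3) => palindrome
Longest palindromic substring: "aea" with length 3

3


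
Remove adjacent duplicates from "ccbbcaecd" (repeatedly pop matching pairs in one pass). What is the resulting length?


Input: ccbbcaecd
Stack-based adjacent duplicate removal:
  Read 'c': push. Stack: c
  Read 'c': matches stack top 'c' => pop. Stack: (empty)
  Read 'b': push. Stack: b
  Read 'b': matches stack top 'b' => pop. Stack: (empty)
  Read 'c': push. Stack: c
  Read 'a': push. Stack: ca
  Read 'e': push. Stack: cae
  Read 'c': push. Stack: caec
  Read 'd': push. Stack: caecd
Final stack: "caecd" (length 5)

5


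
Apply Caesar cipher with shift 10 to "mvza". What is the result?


Caesar cipher: shift "mvza" by 10
  'm' (pos 12) + 10 = pos 22 = 'w'
  'v' (pos 21) + 10 = pos 5 = 'f'
  'z' (pos 25) + 10 = pos 9 = 'j'
  'a' (pos 0) + 10 = pos 10 = 'k'
Result: wfjk

wfjk


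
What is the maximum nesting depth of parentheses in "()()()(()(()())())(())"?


Input: "()()()(()(()())())(())"
Tracking depth:
  Position 0 '(': depth becomes 1
  Position 1 ')': depth becomes 0
  Position 2 '(': depth becomes 1
  Position 3 ')': depth becomes 0
  Position 4 '(': depth becomes 1
  Position 5 ')': depth becomes 0
  Position 6 '(': depth becomes 1
  Position 7 '(': depth becomes 2
  Position 8 ')': depth becomes 1
  Position 9 '(': depth becomes 2
  Position 10 '(': depth becomes 3
  Position 11 ')': depth becomes 2
  Position 12 '(': depth becomes 3
  Position 13 ')': depth becomes 2
  Position 14 ')': depth becomes 1
  Position 15 '(': depth becomes 2
  Position 16 ')': depth becomes 1
  Position 17 ')': depth becomes 0
  Position 18 '(': depth becomes 1
  Position 19 '(': depth becomes 2
  Position 20 ')': depth becomes 1
  Position 21 ')': depth becomes 0
Maximum depth reached: 3

3


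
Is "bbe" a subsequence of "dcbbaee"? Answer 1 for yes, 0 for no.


Check if "bbe" is a subsequence of "dcbbaee"
Greedy scan:
  Position 0 ('d'): no match needed
  Position 1 ('c'): no match needed
  Position 2 ('b'): matches sub[0] = 'b'
  Position 3 ('b'): matches sub[1] = 'b'
  Position 4 ('a'): no match needed
  Position 5 ('e'): matches sub[2] = 'e'
  Position 6 ('e'): no match needed
All 3 characters matched => is a subsequence

1


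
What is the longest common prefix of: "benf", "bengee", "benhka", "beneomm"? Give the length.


Words: benf, bengee, benhka, beneomm
  Position 0: all 'b' => match
  Position 1: all 'e' => match
  Position 2: all 'n' => match
  Position 3: ('f', 'g', 'h', 'e') => mismatch, stop
LCP = "ben" (length 3)

3


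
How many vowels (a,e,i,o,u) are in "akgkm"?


Input: akgkm
Checking each character:
  'a' at position 0: vowel (running total: 1)
  'k' at position 1: consonant
  'g' at position 2: consonant
  'k' at position 3: consonant
  'm' at position 4: consonant
Total vowels: 1

1


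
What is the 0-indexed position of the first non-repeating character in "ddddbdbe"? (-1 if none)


Input: ddddbdbe
Character frequencies:
  'b': 2
  'd': 5
  'e': 1
Scanning left to right for freq == 1:
  Position 0 ('d'): freq=5, skip
  Position 1 ('d'): freq=5, skip
  Position 2 ('d'): freq=5, skip
  Position 3 ('d'): freq=5, skip
  Position 4 ('b'): freq=2, skip
  Position 5 ('d'): freq=5, skip
  Position 6 ('b'): freq=2, skip
  Position 7 ('e'): unique! => answer = 7

7


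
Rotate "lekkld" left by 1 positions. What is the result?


Input: "lekkld", rotate left by 1
First 1 characters: "l"
Remaining characters: "ekkld"
Concatenate remaining + first: "ekkld" + "l" = "ekkldl"

ekkldl


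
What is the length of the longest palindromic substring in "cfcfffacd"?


Input: "cfcfffacd"
Checking substrings for palindromes:
  [0:3] "cfc" (len 3) => palindrome
  [1:4] "fcf" (len 3) => palindrome
  [3:6] "fff" (len 3) => palindrome
  [3:5] "ff" (len 2) => palindrome
  [4:6] "ff" (len 2) => palindrome
Longest palindromic substring: "cfc" with length 3

3


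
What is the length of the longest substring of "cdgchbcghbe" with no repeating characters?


Input: "cdgchbcghbe"
Sliding window (track last position of each char):
  Position 0 ('c'): window [0,0] length 1 -- new best
  Position 1 ('d'): window [0,1] length 2 -- new best
  Position 2 ('g'): window [0,2] length 3 -- new best
  Position 3 ('c'): repeat (last at 0), move window start to 1
  Position 3 ('c'): window [1,3] length 3
  Position 4 ('h'): window [1,4] length 4 -- new best
  Position 5 ('b'): window [1,5] length 5 -- new best
  Position 6 ('c'): repeat (last at 3), move window start to 4
  Position 6 ('c'): window [4,6] length 3
  Position 7 ('g'): window [4,7] length 4
  Position 8 ('h'): repeat (last at 4), move window start to 5
  Position 8 ('h'): window [5,8] length 4
  Position 9 ('b'): repeat (last at 5), move window start to 6
  Position 9 ('b'): window [6,9] length 4
  Position 10 ('e'): window [6,10] length 5
Longest substring with no repeats: "dgchb" with length 5

5


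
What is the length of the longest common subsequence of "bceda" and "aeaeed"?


LCS of "bceda" and "aeaeed"
DP table:
           a    e    a    e    e    d
      0    0    0    0    0    0    0
  b   0    0    0    0    0    0    0
  c   0    0    0    0    0    0    0
  e   0    0    1    1    1    1    1
  d   0    0    1    1    1    1    2
  a   0    1    1    2    2    2    2
LCS length = dp[5][6] = 2

2


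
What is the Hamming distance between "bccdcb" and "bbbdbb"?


Comparing "bccdcb" and "bbbdbb" position by position:
  Position 0: 'b' vs 'b' => same
  Position 1: 'c' vs 'b' => differ
  Position 2: 'c' vs 'b' => differ
  Position 3: 'd' vs 'd' => same
  Position 4: 'c' vs 'b' => differ
  Position 5: 'b' vs 'b' => same
Total differences (Hamming distance): 3

3


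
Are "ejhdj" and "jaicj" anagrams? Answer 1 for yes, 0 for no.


Strings: "ejhdj", "jaicj"
Sorted first:  dehjj
Sorted second: acijj
Differ at position 0: 'd' vs 'a' => not anagrams

0


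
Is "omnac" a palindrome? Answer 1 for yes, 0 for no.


Input: omnac
Reversed: canmo
  Compare pos 0 ('o') with pos 4 ('c'): MISMATCH
  Compare pos 1 ('m') with pos 3 ('a'): MISMATCH
Result: not a palindrome

0


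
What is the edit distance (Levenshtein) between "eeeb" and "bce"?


Computing edit distance: "eeeb" -> "bce"
DP table:
           b    c    e
      0    1    2    3
  e   1    1    2    2
  e   2    2    2    2
  e   3    3    3    2
  b   4    3    4    3
Edit distance = dp[4][3] = 3

3


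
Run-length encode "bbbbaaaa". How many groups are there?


Input: bbbbaaaa
Scanning for consecutive runs:
  Group 1: 'b' x 4 (positions 0-3)
  Group 2: 'a' x 4 (positions 4-7)
Total groups: 2

2


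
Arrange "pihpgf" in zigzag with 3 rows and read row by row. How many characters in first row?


Zigzag "pihpgf" into 3 rows:
Placing characters:
  'p' => row 0
  'i' => row 1
  'h' => row 2
  'p' => row 1
  'g' => row 0
  'f' => row 1
Rows:
  Row 0: "pg"
  Row 1: "ipf"
  Row 2: "h"
First row length: 2

2


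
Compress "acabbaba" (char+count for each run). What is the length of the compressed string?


Input: acabbaba
Runs:
  'a' x 1 => "a1"
  'c' x 1 => "c1"
  'a' x 1 => "a1"
  'b' x 2 => "b2"
  'a' x 1 => "a1"
  'b' x 1 => "b1"
  'a' x 1 => "a1"
Compressed: "a1c1a1b2a1b1a1"
Compressed length: 14

14


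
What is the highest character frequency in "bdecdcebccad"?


Input: bdecdcebccad
Character counts:
  'a': 1
  'b': 2
  'c': 4
  'd': 3
  'e': 2
Maximum frequency: 4

4


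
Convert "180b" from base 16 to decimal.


Input: "180b" in base 16
Positional expansion:
  Digit '1' (value 1) x 16^3 = 4096
  Digit '8' (value 8) x 16^2 = 2048
  Digit '0' (value 0) x 16^1 = 0
  Digit 'b' (value 11) x 16^0 = 11
Sum = 6155

6155


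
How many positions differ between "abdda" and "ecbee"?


Comparing "abdda" and "ecbee" position by position:
  Position 0: 'a' vs 'e' => DIFFER
  Position 1: 'b' vs 'c' => DIFFER
  Position 2: 'd' vs 'b' => DIFFER
  Position 3: 'd' vs 'e' => DIFFER
  Position 4: 'a' vs 'e' => DIFFER
Positions that differ: 5

5


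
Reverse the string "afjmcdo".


Input: afjmcdo
Reading characters right to left:
  Position 6: 'o'
  Position 5: 'd'
  Position 4: 'c'
  Position 3: 'm'
  Position 2: 'j'
  Position 1: 'f'
  Position 0: 'a'
Reversed: odcmjfa

odcmjfa


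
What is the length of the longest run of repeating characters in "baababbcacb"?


Input: "baababbcacb"
Scanning for longest run:
  Position 1 ('a'): new char, reset run to 1
  Position 2 ('a'): continues run of 'a', length=2
  Position 3 ('b'): new char, reset run to 1
  Position 4 ('a'): new char, reset run to 1
  Position 5 ('b'): new char, reset run to 1
  Position 6 ('b'): continues run of 'b', length=2
  Position 7 ('c'): new char, reset run to 1
  Position 8 ('a'): new char, reset run to 1
  Position 9 ('c'): new char, reset run to 1
  Position 10 ('b'): new char, reset run to 1
Longest run: 'a' with length 2

2


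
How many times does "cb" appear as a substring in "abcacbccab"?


Searching for "cb" in "abcacbccab"
Scanning each position:
  Position 0: "ab" => no
  Position 1: "bc" => no
  Position 2: "ca" => no
  Position 3: "ac" => no
  Position 4: "cb" => MATCH
  Position 5: "bc" => no
  Position 6: "cc" => no
  Position 7: "ca" => no
  Position 8: "ab" => no
Total occurrences: 1

1


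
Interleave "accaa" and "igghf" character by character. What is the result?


Interleaving "accaa" and "igghf":
  Position 0: 'a' from first, 'i' from second => "ai"
  Position 1: 'c' from first, 'g' from second => "cg"
  Position 2: 'c' from first, 'g' from second => "cg"
  Position 3: 'a' from first, 'h' from second => "ah"
  Position 4: 'a' from first, 'f' from second => "af"
Result: aicgcgahaf

aicgcgahaf


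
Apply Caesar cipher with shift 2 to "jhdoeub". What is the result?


Caesar cipher: shift "jhdoeub" by 2
  'j' (pos 9) + 2 = pos 11 = 'l'
  'h' (pos 7) + 2 = pos 9 = 'j'
  'd' (pos 3) + 2 = pos 5 = 'f'
  'o' (pos 14) + 2 = pos 16 = 'q'
  'e' (pos 4) + 2 = pos 6 = 'g'
  'u' (pos 20) + 2 = pos 22 = 'w'
  'b' (pos 1) + 2 = pos 3 = 'd'
Result: ljfqgwd

ljfqgwd


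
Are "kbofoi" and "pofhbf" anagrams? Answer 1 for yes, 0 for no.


Strings: "kbofoi", "pofhbf"
Sorted first:  bfikoo
Sorted second: bffhop
Differ at position 2: 'i' vs 'f' => not anagrams

0


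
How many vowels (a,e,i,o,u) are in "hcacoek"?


Input: hcacoek
Checking each character:
  'h' at position 0: consonant
  'c' at position 1: consonant
  'a' at position 2: vowel (running total: 1)
  'c' at position 3: consonant
  'o' at position 4: vowel (running total: 2)
  'e' at position 5: vowel (running total: 3)
  'k' at position 6: consonant
Total vowels: 3

3


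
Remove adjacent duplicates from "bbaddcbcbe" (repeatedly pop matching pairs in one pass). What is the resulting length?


Input: bbaddcbcbe
Stack-based adjacent duplicate removal:
  Read 'b': push. Stack: b
  Read 'b': matches stack top 'b' => pop. Stack: (empty)
  Read 'a': push. Stack: a
  Read 'd': push. Stack: ad
  Read 'd': matches stack top 'd' => pop. Stack: a
  Read 'c': push. Stack: ac
  Read 'b': push. Stack: acb
  Read 'c': push. Stack: acbc
  Read 'b': push. Stack: acbcb
  Read 'e': push. Stack: acbcbe
Final stack: "acbcbe" (length 6)

6


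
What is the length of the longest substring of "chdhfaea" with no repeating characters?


Input: "chdhfaea"
Sliding window (track last position of each char):
  Position 0 ('c'): window [0,0] length 1 -- new best
  Position 1 ('h'): window [0,1] length 2 -- new best
  Position 2 ('d'): window [0,2] length 3 -- new best
  Position 3 ('h'): repeat (last at 1), move window start to 2
  Position 3 ('h'): window [2,3] length 2
  Position 4 ('f'): window [2,4] length 3
  Position 5 ('a'): window [2,5] length 4 -- new best
  Position 6 ('e'): window [2,6] length 5 -- new best
  Position 7 ('a'): repeat (last at 5), move window start to 6
  Position 7 ('a'): window [6,7] length 2
Longest substring with no repeats: "dhfae" with length 5

5


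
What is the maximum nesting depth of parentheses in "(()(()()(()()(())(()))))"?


Input: "(()(()()(()()(())(()))))"
Tracking depth:
  Position 0 '(': depth becomes 1
  Position 1 '(': depth becomes 2
  Position 2 ')': depth becomes 1
  Position 3 '(': depth becomes 2
  Position 4 '(': depth becomes 3
  Position 5 ')': depth becomes 2
  Position 6 '(': depth becomes 3
  Position 7 ')': depth becomes 2
  Position 8 '(': depth becomes 3
  Position 9 '(': depth becomes 4
  Position 10 ')': depth becomes 3
  Position 11 '(': depth becomes 4
  Position 12 ')': depth becomes 3
  Position 13 '(': depth becomes 4
  Position 14 '(': depth becomes 5
  Position 15 ')': depth becomes 4
  Position 16 ')': depth becomes 3
  Position 17 '(': depth becomes 4
  Position 18 '(': depth becomes 5
  Position 19 ')': depth becomes 4
  Position 20 ')': depth becomes 3
  Position 21 ')': depth becomes 2
  Position 22 ')': depth becomes 1
  Position 23 ')': depth becomes 0
Maximum depth reached: 5

5


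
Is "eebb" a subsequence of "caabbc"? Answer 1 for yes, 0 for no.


Check if "eebb" is a subsequence of "caabbc"
Greedy scan:
  Position 0 ('c'): no match needed
  Position 1 ('a'): no match needed
  Position 2 ('a'): no match needed
  Position 3 ('b'): no match needed
  Position 4 ('b'): no match needed
  Position 5 ('c'): no match needed
Only matched 0/4 characters => not a subsequence

0


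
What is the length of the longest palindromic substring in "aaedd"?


Input: "aaedd"
Checking substrings for palindromes:
  [0:2] "aa" (len 2) => palindrome
  [3:5] "dd" (len 2) => palindrome
Longest palindromic substring: "aa" with length 2

2


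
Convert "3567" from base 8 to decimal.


Input: "3567" in base 8
Positional expansion:
  Digit '3' (value 3) x 8^3 = 1536
  Digit '5' (value 5) x 8^2 = 320
  Digit '6' (value 6) x 8^1 = 48
  Digit '7' (value 7) x 8^0 = 7
Sum = 1911

1911


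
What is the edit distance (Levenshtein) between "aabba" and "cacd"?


Computing edit distance: "aabba" -> "cacd"
DP table:
           c    a    c    d
      0    1    2    3    4
  a   1    1    1    2    3
  a   2    2    1    2    3
  b   3    3    2    2    3
  b   4    4    3    3    3
  a   5    5    4    4    4
Edit distance = dp[5][4] = 4

4


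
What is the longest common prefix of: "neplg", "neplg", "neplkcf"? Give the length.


Words: neplg, neplg, neplkcf
  Position 0: all 'n' => match
  Position 1: all 'e' => match
  Position 2: all 'p' => match
  Position 3: all 'l' => match
  Position 4: ('g', 'g', 'k') => mismatch, stop
LCP = "nepl" (length 4)

4


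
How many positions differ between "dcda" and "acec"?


Comparing "dcda" and "acec" position by position:
  Position 0: 'd' vs 'a' => DIFFER
  Position 1: 'c' vs 'c' => same
  Position 2: 'd' vs 'e' => DIFFER
  Position 3: 'a' vs 'c' => DIFFER
Positions that differ: 3

3


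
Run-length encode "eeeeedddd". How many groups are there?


Input: eeeeedddd
Scanning for consecutive runs:
  Group 1: 'e' x 5 (positions 0-4)
  Group 2: 'd' x 4 (positions 5-8)
Total groups: 2

2


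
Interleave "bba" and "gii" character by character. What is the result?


Interleaving "bba" and "gii":
  Position 0: 'b' from first, 'g' from second => "bg"
  Position 1: 'b' from first, 'i' from second => "bi"
  Position 2: 'a' from first, 'i' from second => "ai"
Result: bgbiai

bgbiai


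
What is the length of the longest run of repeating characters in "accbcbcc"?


Input: "accbcbcc"
Scanning for longest run:
  Position 1 ('c'): new char, reset run to 1
  Position 2 ('c'): continues run of 'c', length=2
  Position 3 ('b'): new char, reset run to 1
  Position 4 ('c'): new char, reset run to 1
  Position 5 ('b'): new char, reset run to 1
  Position 6 ('c'): new char, reset run to 1
  Position 7 ('c'): continues run of 'c', length=2
Longest run: 'c' with length 2

2


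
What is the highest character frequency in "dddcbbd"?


Input: dddcbbd
Character counts:
  'b': 2
  'c': 1
  'd': 4
Maximum frequency: 4

4


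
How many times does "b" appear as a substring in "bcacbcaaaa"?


Searching for "b" in "bcacbcaaaa"
Scanning each position:
  Position 0: "b" => MATCH
  Position 1: "c" => no
  Position 2: "a" => no
  Position 3: "c" => no
  Position 4: "b" => MATCH
  Position 5: "c" => no
  Position 6: "a" => no
  Position 7: "a" => no
  Position 8: "a" => no
  Position 9: "a" => no
Total occurrences: 2

2


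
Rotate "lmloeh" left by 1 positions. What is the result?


Input: "lmloeh", rotate left by 1
First 1 characters: "l"
Remaining characters: "mloeh"
Concatenate remaining + first: "mloeh" + "l" = "mloehl"

mloehl


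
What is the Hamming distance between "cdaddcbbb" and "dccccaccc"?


Comparing "cdaddcbbb" and "dccccaccc" position by position:
  Position 0: 'c' vs 'd' => differ
  Position 1: 'd' vs 'c' => differ
  Position 2: 'a' vs 'c' => differ
  Position 3: 'd' vs 'c' => differ
  Position 4: 'd' vs 'c' => differ
  Position 5: 'c' vs 'a' => differ
  Position 6: 'b' vs 'c' => differ
  Position 7: 'b' vs 'c' => differ
  Position 8: 'b' vs 'c' => differ
Total differences (Hamming distance): 9

9


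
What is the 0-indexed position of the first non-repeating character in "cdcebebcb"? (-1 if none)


Input: cdcebebcb
Character frequencies:
  'b': 3
  'c': 3
  'd': 1
  'e': 2
Scanning left to right for freq == 1:
  Position 0 ('c'): freq=3, skip
  Position 1 ('d'): unique! => answer = 1

1


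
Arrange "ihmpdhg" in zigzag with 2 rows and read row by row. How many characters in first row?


Zigzag "ihmpdhg" into 2 rows:
Placing characters:
  'i' => row 0
  'h' => row 1
  'm' => row 0
  'p' => row 1
  'd' => row 0
  'h' => row 1
  'g' => row 0
Rows:
  Row 0: "imdg"
  Row 1: "hph"
First row length: 4

4


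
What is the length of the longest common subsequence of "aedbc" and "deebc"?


LCS of "aedbc" and "deebc"
DP table:
           d    e    e    b    c
      0    0    0    0    0    0
  a   0    0    0    0    0    0
  e   0    0    1    1    1    1
  d   0    1    1    1    1    1
  b   0    1    1    1    2    2
  c   0    1    1    1    2    3
LCS length = dp[5][5] = 3

3


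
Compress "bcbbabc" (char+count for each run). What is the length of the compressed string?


Input: bcbbabc
Runs:
  'b' x 1 => "b1"
  'c' x 1 => "c1"
  'b' x 2 => "b2"
  'a' x 1 => "a1"
  'b' x 1 => "b1"
  'c' x 1 => "c1"
Compressed: "b1c1b2a1b1c1"
Compressed length: 12

12


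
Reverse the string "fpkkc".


Input: fpkkc
Reading characters right to left:
  Position 4: 'c'
  Position 3: 'k'
  Position 2: 'k'
  Position 1: 'p'
  Position 0: 'f'
Reversed: ckkpf

ckkpf


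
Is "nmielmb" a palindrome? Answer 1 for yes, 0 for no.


Input: nmielmb
Reversed: bmleimn
  Compare pos 0 ('n') with pos 6 ('b'): MISMATCH
  Compare pos 1 ('m') with pos 5 ('m'): match
  Compare pos 2 ('i') with pos 4 ('l'): MISMATCH
Result: not a palindrome

0


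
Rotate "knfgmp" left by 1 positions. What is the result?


Input: "knfgmp", rotate left by 1
First 1 characters: "k"
Remaining characters: "nfgmp"
Concatenate remaining + first: "nfgmp" + "k" = "nfgmpk"

nfgmpk


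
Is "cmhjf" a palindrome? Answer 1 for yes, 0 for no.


Input: cmhjf
Reversed: fjhmc
  Compare pos 0 ('c') with pos 4 ('f'): MISMATCH
  Compare pos 1 ('m') with pos 3 ('j'): MISMATCH
Result: not a palindrome

0


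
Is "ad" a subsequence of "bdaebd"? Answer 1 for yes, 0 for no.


Check if "ad" is a subsequence of "bdaebd"
Greedy scan:
  Position 0 ('b'): no match needed
  Position 1 ('d'): no match needed
  Position 2 ('a'): matches sub[0] = 'a'
  Position 3 ('e'): no match needed
  Position 4 ('b'): no match needed
  Position 5 ('d'): matches sub[1] = 'd'
All 2 characters matched => is a subsequence

1


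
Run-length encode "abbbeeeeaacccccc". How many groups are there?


Input: abbbeeeeaacccccc
Scanning for consecutive runs:
  Group 1: 'a' x 1 (positions 0-0)
  Group 2: 'b' x 3 (positions 1-3)
  Group 3: 'e' x 4 (positions 4-7)
  Group 4: 'a' x 2 (positions 8-9)
  Group 5: 'c' x 6 (positions 10-15)
Total groups: 5

5


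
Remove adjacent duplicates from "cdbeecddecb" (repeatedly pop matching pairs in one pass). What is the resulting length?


Input: cdbeecddecb
Stack-based adjacent duplicate removal:
  Read 'c': push. Stack: c
  Read 'd': push. Stack: cd
  Read 'b': push. Stack: cdb
  Read 'e': push. Stack: cdbe
  Read 'e': matches stack top 'e' => pop. Stack: cdb
  Read 'c': push. Stack: cdbc
  Read 'd': push. Stack: cdbcd
  Read 'd': matches stack top 'd' => pop. Stack: cdbc
  Read 'e': push. Stack: cdbce
  Read 'c': push. Stack: cdbcec
  Read 'b': push. Stack: cdbcecb
Final stack: "cdbcecb" (length 7)

7


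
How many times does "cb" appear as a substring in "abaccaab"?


Searching for "cb" in "abaccaab"
Scanning each position:
  Position 0: "ab" => no
  Position 1: "ba" => no
  Position 2: "ac" => no
  Position 3: "cc" => no
  Position 4: "ca" => no
  Position 5: "aa" => no
  Position 6: "ab" => no
Total occurrences: 0

0


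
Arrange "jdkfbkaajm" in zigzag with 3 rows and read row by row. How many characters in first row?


Zigzag "jdkfbkaajm" into 3 rows:
Placing characters:
  'j' => row 0
  'd' => row 1
  'k' => row 2
  'f' => row 1
  'b' => row 0
  'k' => row 1
  'a' => row 2
  'a' => row 1
  'j' => row 0
  'm' => row 1
Rows:
  Row 0: "jbj"
  Row 1: "dfkam"
  Row 2: "ka"
First row length: 3

3


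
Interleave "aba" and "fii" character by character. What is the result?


Interleaving "aba" and "fii":
  Position 0: 'a' from first, 'f' from second => "af"
  Position 1: 'b' from first, 'i' from second => "bi"
  Position 2: 'a' from first, 'i' from second => "ai"
Result: afbiai

afbiai


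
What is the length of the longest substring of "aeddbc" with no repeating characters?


Input: "aeddbc"
Sliding window (track last position of each char):
  Position 0 ('a'): window [0,0] length 1 -- new best
  Position 1 ('e'): window [0,1] length 2 -- new best
  Position 2 ('d'): window [0,2] length 3 -- new best
  Position 3 ('d'): repeat (last at 2), move window start to 3
  Position 3 ('d'): window [3,3] length 1
  Position 4 ('b'): window [3,4] length 2
  Position 5 ('c'): window [3,5] length 3
Longest substring with no repeats: "aed" with length 3

3


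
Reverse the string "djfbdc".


Input: djfbdc
Reading characters right to left:
  Position 5: 'c'
  Position 4: 'd'
  Position 3: 'b'
  Position 2: 'f'
  Position 1: 'j'
  Position 0: 'd'
Reversed: cdbfjd

cdbfjd


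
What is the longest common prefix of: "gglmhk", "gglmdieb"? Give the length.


Words: gglmhk, gglmdieb
  Position 0: all 'g' => match
  Position 1: all 'g' => match
  Position 2: all 'l' => match
  Position 3: all 'm' => match
  Position 4: ('h', 'd') => mismatch, stop
LCP = "gglm" (length 4)

4


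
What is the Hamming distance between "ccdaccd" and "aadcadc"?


Comparing "ccdaccd" and "aadcadc" position by position:
  Position 0: 'c' vs 'a' => differ
  Position 1: 'c' vs 'a' => differ
  Position 2: 'd' vs 'd' => same
  Position 3: 'a' vs 'c' => differ
  Position 4: 'c' vs 'a' => differ
  Position 5: 'c' vs 'd' => differ
  Position 6: 'd' vs 'c' => differ
Total differences (Hamming distance): 6

6


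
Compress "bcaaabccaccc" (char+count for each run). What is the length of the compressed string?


Input: bcaaabccaccc
Runs:
  'b' x 1 => "b1"
  'c' x 1 => "c1"
  'a' x 3 => "a3"
  'b' x 1 => "b1"
  'c' x 2 => "c2"
  'a' x 1 => "a1"
  'c' x 3 => "c3"
Compressed: "b1c1a3b1c2a1c3"
Compressed length: 14

14


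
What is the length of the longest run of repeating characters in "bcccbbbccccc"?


Input: "bcccbbbccccc"
Scanning for longest run:
  Position 1 ('c'): new char, reset run to 1
  Position 2 ('c'): continues run of 'c', length=2
  Position 3 ('c'): continues run of 'c', length=3
  Position 4 ('b'): new char, reset run to 1
  Position 5 ('b'): continues run of 'b', length=2
  Position 6 ('b'): continues run of 'b', length=3
  Position 7 ('c'): new char, reset run to 1
  Position 8 ('c'): continues run of 'c', length=2
  Position 9 ('c'): continues run of 'c', length=3
  Position 10 ('c'): continues run of 'c', length=4
  Position 11 ('c'): continues run of 'c', length=5
Longest run: 'c' with length 5

5


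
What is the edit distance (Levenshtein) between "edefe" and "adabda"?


Computing edit distance: "edefe" -> "adabda"
DP table:
           a    d    a    b    d    a
      0    1    2    3    4    5    6
  e   1    1    2    3    4    5    6
  d   2    2    1    2    3    4    5
  e   3    3    2    2    3    4    5
  f   4    4    3    3    3    4    5
  e   5    5    4    4    4    4    5
Edit distance = dp[5][6] = 5

5


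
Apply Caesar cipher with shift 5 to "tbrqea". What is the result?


Caesar cipher: shift "tbrqea" by 5
  't' (pos 19) + 5 = pos 24 = 'y'
  'b' (pos 1) + 5 = pos 6 = 'g'
  'r' (pos 17) + 5 = pos 22 = 'w'
  'q' (pos 16) + 5 = pos 21 = 'v'
  'e' (pos 4) + 5 = pos 9 = 'j'
  'a' (pos 0) + 5 = pos 5 = 'f'
Result: ygwvjf

ygwvjf


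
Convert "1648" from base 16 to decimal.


Input: "1648" in base 16
Positional expansion:
  Digit '1' (value 1) x 16^3 = 4096
  Digit '6' (value 6) x 16^2 = 1536
  Digit '4' (value 4) x 16^1 = 64
  Digit '8' (value 8) x 16^0 = 8
Sum = 5704

5704


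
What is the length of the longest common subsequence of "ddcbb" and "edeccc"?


LCS of "ddcbb" and "edeccc"
DP table:
           e    d    e    c    c    c
      0    0    0    0    0    0    0
  d   0    0    1    1    1    1    1
  d   0    0    1    1    1    1    1
  c   0    0    1    1    2    2    2
  b   0    0    1    1    2    2    2
  b   0    0    1    1    2    2    2
LCS length = dp[5][6] = 2

2


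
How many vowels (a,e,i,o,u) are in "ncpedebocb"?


Input: ncpedebocb
Checking each character:
  'n' at position 0: consonant
  'c' at position 1: consonant
  'p' at position 2: consonant
  'e' at position 3: vowel (running total: 1)
  'd' at position 4: consonant
  'e' at position 5: vowel (running total: 2)
  'b' at position 6: consonant
  'o' at position 7: vowel (running total: 3)
  'c' at position 8: consonant
  'b' at position 9: consonant
Total vowels: 3

3


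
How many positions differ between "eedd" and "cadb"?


Comparing "eedd" and "cadb" position by position:
  Position 0: 'e' vs 'c' => DIFFER
  Position 1: 'e' vs 'a' => DIFFER
  Position 2: 'd' vs 'd' => same
  Position 3: 'd' vs 'b' => DIFFER
Positions that differ: 3

3


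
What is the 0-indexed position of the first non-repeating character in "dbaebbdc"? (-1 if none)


Input: dbaebbdc
Character frequencies:
  'a': 1
  'b': 3
  'c': 1
  'd': 2
  'e': 1
Scanning left to right for freq == 1:
  Position 0 ('d'): freq=2, skip
  Position 1 ('b'): freq=3, skip
  Position 2 ('a'): unique! => answer = 2

2


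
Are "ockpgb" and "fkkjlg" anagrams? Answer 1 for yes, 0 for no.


Strings: "ockpgb", "fkkjlg"
Sorted first:  bcgkop
Sorted second: fgjkkl
Differ at position 0: 'b' vs 'f' => not anagrams

0


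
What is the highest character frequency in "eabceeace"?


Input: eabceeace
Character counts:
  'a': 2
  'b': 1
  'c': 2
  'e': 4
Maximum frequency: 4

4


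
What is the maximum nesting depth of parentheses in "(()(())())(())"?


Input: "(()(())())(())"
Tracking depth:
  Position 0 '(': depth becomes 1
  Position 1 '(': depth becomes 2
  Position 2 ')': depth becomes 1
  Position 3 '(': depth becomes 2
  Position 4 '(': depth becomes 3
  Position 5 ')': depth becomes 2
  Position 6 ')': depth becomes 1
  Position 7 '(': depth becomes 2
  Position 8 ')': depth becomes 1
  Position 9 ')': depth becomes 0
  Position 10 '(': depth becomes 1
  Position 11 '(': depth becomes 2
  Position 12 ')': depth becomes 1
  Position 13 ')': depth becomes 0
Maximum depth reached: 3

3


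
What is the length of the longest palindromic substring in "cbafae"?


Input: "cbafae"
Checking substrings for palindromes:
  [2:5] "afa" (len 3) => palindrome
Longest palindromic substring: "afa" with length 3

3


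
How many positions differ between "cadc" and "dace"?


Comparing "cadc" and "dace" position by position:
  Position 0: 'c' vs 'd' => DIFFER
  Position 1: 'a' vs 'a' => same
  Position 2: 'd' vs 'c' => DIFFER
  Position 3: 'c' vs 'e' => DIFFER
Positions that differ: 3

3


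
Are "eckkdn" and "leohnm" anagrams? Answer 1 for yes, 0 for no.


Strings: "eckkdn", "leohnm"
Sorted first:  cdekkn
Sorted second: ehlmno
Differ at position 0: 'c' vs 'e' => not anagrams

0


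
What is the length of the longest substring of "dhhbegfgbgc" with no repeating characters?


Input: "dhhbegfgbgc"
Sliding window (track last position of each char):
  Position 0 ('d'): window [0,0] length 1 -- new best
  Position 1 ('h'): window [0,1] length 2 -- new best
  Position 2 ('h'): repeat (last at 1), move window start to 2
  Position 2 ('h'): window [2,2] length 1
  Position 3 ('b'): window [2,3] length 2
  Position 4 ('e'): window [2,4] length 3 -- new best
  Position 5 ('g'): window [2,5] length 4 -- new best
  Position 6 ('f'): window [2,6] length 5 -- new best
  Position 7 ('g'): repeat (last at 5), move window start to 6
  Position 7 ('g'): window [6,7] length 2
  Position 8 ('b'): window [6,8] length 3
  Position 9 ('g'): repeat (last at 7), move window start to 8
  Position 9 ('g'): window [8,9] length 2
  Position 10 ('c'): window [8,10] length 3
Longest substring with no repeats: "hbegf" with length 5

5


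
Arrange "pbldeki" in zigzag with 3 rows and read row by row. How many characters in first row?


Zigzag "pbldeki" into 3 rows:
Placing characters:
  'p' => row 0
  'b' => row 1
  'l' => row 2
  'd' => row 1
  'e' => row 0
  'k' => row 1
  'i' => row 2
Rows:
  Row 0: "pe"
  Row 1: "bdk"
  Row 2: "li"
First row length: 2

2
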